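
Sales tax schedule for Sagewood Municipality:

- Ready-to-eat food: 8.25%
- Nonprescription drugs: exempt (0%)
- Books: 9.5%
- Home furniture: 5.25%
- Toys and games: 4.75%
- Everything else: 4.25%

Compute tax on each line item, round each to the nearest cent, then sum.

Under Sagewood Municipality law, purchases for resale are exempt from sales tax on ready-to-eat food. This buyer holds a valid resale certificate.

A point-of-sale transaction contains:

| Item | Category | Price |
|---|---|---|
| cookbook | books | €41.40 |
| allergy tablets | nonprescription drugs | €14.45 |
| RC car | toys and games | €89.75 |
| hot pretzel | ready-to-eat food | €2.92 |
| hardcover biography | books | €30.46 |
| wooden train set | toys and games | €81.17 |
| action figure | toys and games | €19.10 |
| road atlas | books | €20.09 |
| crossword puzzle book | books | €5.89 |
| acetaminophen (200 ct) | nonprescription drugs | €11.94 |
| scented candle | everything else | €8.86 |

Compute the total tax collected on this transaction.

€18.70

Cookbook €41.40: books → 9.5% → €3.93
Allergy tablets €14.45: nonprescription drugs → 0% → €0.00
RC car €89.75: toys and games → 4.75% → €4.26
Hot pretzel €2.92: ready-to-eat food, buyer-exempt → 0% → €0.00
Hardcover biography €30.46: books → 9.5% → €2.89
Wooden train set €81.17: toys and games → 4.75% → €3.86
Action figure €19.10: toys and games → 4.75% → €0.91
Road atlas €20.09: books → 9.5% → €1.91
Crossword puzzle book €5.89: books → 9.5% → €0.56
Acetaminophen (200 ct) €11.94: nonprescription drugs → 0% → €0.00
Scented candle €8.86: everything else → 4.25% → €0.38
Total tax = €3.93 + €4.26 + €2.89 + €3.86 + €0.91 + €1.91 + €0.56 + €0.38 = €18.70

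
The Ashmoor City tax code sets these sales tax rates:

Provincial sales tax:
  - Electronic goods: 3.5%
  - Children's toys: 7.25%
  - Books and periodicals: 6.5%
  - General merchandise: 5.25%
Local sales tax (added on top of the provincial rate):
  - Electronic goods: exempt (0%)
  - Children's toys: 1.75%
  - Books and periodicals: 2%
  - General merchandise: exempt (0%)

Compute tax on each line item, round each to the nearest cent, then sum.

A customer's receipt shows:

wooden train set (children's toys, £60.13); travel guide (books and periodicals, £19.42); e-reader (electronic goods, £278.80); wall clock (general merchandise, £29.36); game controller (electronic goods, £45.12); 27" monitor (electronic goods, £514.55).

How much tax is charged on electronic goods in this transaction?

E-reader £278.80: electronic goods → 3.5% + 0% local = 3.5% → £9.76
Game controller £45.12: electronic goods → 3.5% + 0% local = 3.5% → £1.58
27" monitor £514.55: electronic goods → 3.5% + 0% local = 3.5% → £18.01
Tax on electronic goods = £9.76 + £1.58 + £18.01 = £29.35

£29.35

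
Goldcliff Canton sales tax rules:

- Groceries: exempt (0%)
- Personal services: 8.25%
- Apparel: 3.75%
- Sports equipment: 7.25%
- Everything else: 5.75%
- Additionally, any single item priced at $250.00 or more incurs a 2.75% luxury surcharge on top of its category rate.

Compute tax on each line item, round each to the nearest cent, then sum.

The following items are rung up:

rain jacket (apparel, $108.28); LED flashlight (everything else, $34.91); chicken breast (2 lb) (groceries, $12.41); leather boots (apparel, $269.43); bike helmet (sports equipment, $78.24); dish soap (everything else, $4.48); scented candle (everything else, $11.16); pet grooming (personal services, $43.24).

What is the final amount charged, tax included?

Rain jacket $108.28: apparel → 3.75% → $4.06
LED flashlight $34.91: everything else → 5.75% → $2.01
Chicken breast (2 lb) $12.41: groceries → 0% → $0.00
Leather boots $269.43: apparel → 3.75% + 2.75% surcharge = 6.5% → $17.51
Bike helmet $78.24: sports equipment → 7.25% → $5.67
Dish soap $4.48: everything else → 5.75% → $0.26
Scented candle $11.16: everything else → 5.75% → $0.64
Pet grooming $43.24: personal services → 8.25% → $3.57
Subtotal = $562.15; tax = $33.72; total due = $595.87

$595.87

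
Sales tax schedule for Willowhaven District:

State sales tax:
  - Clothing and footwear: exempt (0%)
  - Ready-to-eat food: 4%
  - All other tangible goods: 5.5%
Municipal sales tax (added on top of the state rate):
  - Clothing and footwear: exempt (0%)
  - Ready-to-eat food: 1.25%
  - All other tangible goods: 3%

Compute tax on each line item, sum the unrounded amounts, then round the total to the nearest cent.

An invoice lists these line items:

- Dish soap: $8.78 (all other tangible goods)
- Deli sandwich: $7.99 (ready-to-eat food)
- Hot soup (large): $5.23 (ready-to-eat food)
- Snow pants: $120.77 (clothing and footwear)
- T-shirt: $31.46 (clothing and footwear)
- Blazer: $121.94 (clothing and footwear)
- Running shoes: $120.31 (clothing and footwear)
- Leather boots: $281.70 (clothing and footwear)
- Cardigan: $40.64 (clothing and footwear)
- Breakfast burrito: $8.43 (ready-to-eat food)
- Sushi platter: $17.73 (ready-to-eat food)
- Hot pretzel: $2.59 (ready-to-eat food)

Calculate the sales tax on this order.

Dish soap $8.78: all other tangible goods → 5.5% + 3% municipal = 8.5% → $0.7463
Deli sandwich $7.99: ready-to-eat food → 4% + 1.25% municipal = 5.25% → $0.419475
Hot soup (large) $5.23: ready-to-eat food → 4% + 1.25% municipal = 5.25% → $0.274575
Snow pants $120.77: clothing and footwear → 0% + 0% municipal = 0% → $0.00
T-shirt $31.46: clothing and footwear → 0% + 0% municipal = 0% → $0.00
Blazer $121.94: clothing and footwear → 0% + 0% municipal = 0% → $0.00
Running shoes $120.31: clothing and footwear → 0% + 0% municipal = 0% → $0.00
Leather boots $281.70: clothing and footwear → 0% + 0% municipal = 0% → $0.00
Cardigan $40.64: clothing and footwear → 0% + 0% municipal = 0% → $0.00
Breakfast burrito $8.43: ready-to-eat food → 4% + 1.25% municipal = 5.25% → $0.442575
Sushi platter $17.73: ready-to-eat food → 4% + 1.25% municipal = 5.25% → $0.930825
Hot pretzel $2.59: ready-to-eat food → 4% + 1.25% municipal = 5.25% → $0.135975
Unrounded tax sum = $2.949725 → $2.95

$2.95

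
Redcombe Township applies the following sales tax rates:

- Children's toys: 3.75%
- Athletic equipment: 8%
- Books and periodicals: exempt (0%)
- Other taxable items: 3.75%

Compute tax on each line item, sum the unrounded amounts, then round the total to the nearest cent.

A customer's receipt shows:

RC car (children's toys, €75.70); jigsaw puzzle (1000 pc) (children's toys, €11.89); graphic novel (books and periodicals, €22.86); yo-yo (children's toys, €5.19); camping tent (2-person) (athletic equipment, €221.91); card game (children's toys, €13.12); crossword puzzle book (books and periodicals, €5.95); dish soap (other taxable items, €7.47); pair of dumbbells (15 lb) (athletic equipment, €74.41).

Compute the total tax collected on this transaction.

RC car €75.70: children's toys → 3.75% → €2.83875
Jigsaw puzzle (1000 pc) €11.89: children's toys → 3.75% → €0.445875
Graphic novel €22.86: books and periodicals → 0% → €0.00
Yo-yo €5.19: children's toys → 3.75% → €0.194625
Camping tent (2-person) €221.91: athletic equipment → 8% → €17.7528
Card game €13.12: children's toys → 3.75% → €0.492
Crossword puzzle book €5.95: books and periodicals → 0% → €0.00
Dish soap €7.47: other taxable items → 3.75% → €0.280125
Pair of dumbbells (15 lb) €74.41: athletic equipment → 8% → €5.9528
Unrounded tax sum = €27.956975 → €27.96

€27.96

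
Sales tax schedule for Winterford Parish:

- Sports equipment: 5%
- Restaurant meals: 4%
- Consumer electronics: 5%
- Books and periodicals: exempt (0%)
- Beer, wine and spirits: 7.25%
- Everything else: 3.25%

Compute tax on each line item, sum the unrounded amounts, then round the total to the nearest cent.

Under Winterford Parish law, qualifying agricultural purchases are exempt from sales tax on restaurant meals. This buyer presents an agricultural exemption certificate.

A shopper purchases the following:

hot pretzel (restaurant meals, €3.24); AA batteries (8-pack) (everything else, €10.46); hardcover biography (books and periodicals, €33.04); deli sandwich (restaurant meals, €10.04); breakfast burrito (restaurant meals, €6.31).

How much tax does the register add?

Hot pretzel €3.24: restaurant meals, buyer-exempt → 0% → €0.00
AA batteries (8-pack) €10.46: everything else → 3.25% → €0.33995
Hardcover biography €33.04: books and periodicals → 0% → €0.00
Deli sandwich €10.04: restaurant meals, buyer-exempt → 0% → €0.00
Breakfast burrito €6.31: restaurant meals, buyer-exempt → 0% → €0.00
Unrounded tax sum = €0.33995 → €0.34

€0.34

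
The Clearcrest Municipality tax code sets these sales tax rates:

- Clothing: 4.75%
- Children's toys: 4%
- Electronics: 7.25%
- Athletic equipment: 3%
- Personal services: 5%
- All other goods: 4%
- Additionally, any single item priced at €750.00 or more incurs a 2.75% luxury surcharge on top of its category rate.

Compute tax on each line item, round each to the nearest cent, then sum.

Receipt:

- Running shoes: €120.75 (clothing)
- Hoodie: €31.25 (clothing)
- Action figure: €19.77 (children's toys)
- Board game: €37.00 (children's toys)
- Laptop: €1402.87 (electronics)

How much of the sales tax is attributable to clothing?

€7.22

Running shoes €120.75: clothing → 4.75% → €5.74
Hoodie €31.25: clothing → 4.75% → €1.48
Tax on clothing = €5.74 + €1.48 = €7.22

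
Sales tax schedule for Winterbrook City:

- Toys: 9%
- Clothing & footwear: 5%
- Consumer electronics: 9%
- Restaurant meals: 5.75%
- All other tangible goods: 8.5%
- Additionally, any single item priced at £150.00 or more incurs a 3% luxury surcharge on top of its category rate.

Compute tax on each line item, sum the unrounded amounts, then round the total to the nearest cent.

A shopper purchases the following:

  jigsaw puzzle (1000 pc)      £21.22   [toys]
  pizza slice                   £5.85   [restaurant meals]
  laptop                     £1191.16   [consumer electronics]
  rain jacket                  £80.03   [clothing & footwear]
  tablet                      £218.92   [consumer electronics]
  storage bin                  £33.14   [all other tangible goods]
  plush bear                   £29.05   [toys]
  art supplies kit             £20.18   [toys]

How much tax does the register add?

Jigsaw puzzle (1000 pc) £21.22: toys → 9% → £1.9098
Pizza slice £5.85: restaurant meals → 5.75% → £0.336375
Laptop £1191.16: consumer electronics → 9% + 3% surcharge = 12% → £142.9392
Rain jacket £80.03: clothing & footwear → 5% → £4.0015
Tablet £218.92: consumer electronics → 9% + 3% surcharge = 12% → £26.2704
Storage bin £33.14: all other tangible goods → 8.5% → £2.8169
Plush bear £29.05: toys → 9% → £2.6145
Art supplies kit £20.18: toys → 9% → £1.8162
Unrounded tax sum = £182.704875 → £182.70

£182.70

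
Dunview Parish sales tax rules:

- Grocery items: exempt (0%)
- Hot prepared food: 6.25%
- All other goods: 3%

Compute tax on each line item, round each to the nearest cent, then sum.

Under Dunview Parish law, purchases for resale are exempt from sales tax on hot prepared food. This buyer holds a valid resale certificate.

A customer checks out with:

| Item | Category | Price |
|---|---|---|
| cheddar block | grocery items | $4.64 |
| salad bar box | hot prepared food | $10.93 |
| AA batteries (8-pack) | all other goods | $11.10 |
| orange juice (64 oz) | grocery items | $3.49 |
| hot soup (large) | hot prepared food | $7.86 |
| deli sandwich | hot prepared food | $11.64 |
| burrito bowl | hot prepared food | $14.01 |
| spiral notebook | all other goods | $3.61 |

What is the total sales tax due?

Cheddar block $4.64: grocery items → 0% → $0.00
Salad bar box $10.93: hot prepared food, buyer-exempt → 0% → $0.00
AA batteries (8-pack) $11.10: all other goods → 3% → $0.33
Orange juice (64 oz) $3.49: grocery items → 0% → $0.00
Hot soup (large) $7.86: hot prepared food, buyer-exempt → 0% → $0.00
Deli sandwich $11.64: hot prepared food, buyer-exempt → 0% → $0.00
Burrito bowl $14.01: hot prepared food, buyer-exempt → 0% → $0.00
Spiral notebook $3.61: all other goods → 3% → $0.11
Total tax = $0.33 + $0.11 = $0.44

$0.44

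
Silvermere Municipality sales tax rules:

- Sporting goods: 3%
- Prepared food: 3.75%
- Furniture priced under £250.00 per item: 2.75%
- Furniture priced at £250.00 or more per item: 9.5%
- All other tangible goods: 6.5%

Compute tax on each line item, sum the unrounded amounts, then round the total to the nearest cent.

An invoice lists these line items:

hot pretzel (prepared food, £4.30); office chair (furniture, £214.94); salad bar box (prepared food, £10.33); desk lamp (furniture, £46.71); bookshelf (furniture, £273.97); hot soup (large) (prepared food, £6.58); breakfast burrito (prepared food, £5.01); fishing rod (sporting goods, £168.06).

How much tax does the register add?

£39.25

Hot pretzel £4.30: prepared food → 3.75% → £0.16125
Office chair £214.94: furniture, under £250.00 → 2.75% → £5.91085
Salad bar box £10.33: prepared food → 3.75% → £0.387375
Desk lamp £46.71: furniture, under £250.00 → 2.75% → £1.284525
Bookshelf £273.97: furniture, £250.00 or more → 9.5% → £26.02715
Hot soup (large) £6.58: prepared food → 3.75% → £0.24675
Breakfast burrito £5.01: prepared food → 3.75% → £0.187875
Fishing rod £168.06: sporting goods → 3% → £5.0418
Unrounded tax sum = £39.247575 → £39.25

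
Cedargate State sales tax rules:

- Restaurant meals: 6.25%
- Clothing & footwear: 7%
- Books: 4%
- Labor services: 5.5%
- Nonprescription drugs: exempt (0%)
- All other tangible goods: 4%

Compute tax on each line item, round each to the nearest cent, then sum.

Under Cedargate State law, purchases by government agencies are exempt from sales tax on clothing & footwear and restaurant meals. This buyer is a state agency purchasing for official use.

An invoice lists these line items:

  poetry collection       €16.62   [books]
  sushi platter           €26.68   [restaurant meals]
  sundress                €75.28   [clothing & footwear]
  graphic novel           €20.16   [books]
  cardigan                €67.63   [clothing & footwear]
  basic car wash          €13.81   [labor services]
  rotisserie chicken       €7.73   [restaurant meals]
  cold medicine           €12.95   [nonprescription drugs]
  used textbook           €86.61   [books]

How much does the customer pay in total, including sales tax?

Poetry collection €16.62: books → 4% → €0.66
Sushi platter €26.68: restaurant meals, buyer-exempt → 0% → €0.00
Sundress €75.28: clothing & footwear, buyer-exempt → 0% → €0.00
Graphic novel €20.16: books → 4% → €0.81
Cardigan €67.63: clothing & footwear, buyer-exempt → 0% → €0.00
Basic car wash €13.81: labor services → 5.5% → €0.76
Rotisserie chicken €7.73: restaurant meals, buyer-exempt → 0% → €0.00
Cold medicine €12.95: nonprescription drugs → 0% → €0.00
Used textbook €86.61: books → 4% → €3.46
Subtotal = €327.47; tax = €5.69; total due = €333.16

€333.16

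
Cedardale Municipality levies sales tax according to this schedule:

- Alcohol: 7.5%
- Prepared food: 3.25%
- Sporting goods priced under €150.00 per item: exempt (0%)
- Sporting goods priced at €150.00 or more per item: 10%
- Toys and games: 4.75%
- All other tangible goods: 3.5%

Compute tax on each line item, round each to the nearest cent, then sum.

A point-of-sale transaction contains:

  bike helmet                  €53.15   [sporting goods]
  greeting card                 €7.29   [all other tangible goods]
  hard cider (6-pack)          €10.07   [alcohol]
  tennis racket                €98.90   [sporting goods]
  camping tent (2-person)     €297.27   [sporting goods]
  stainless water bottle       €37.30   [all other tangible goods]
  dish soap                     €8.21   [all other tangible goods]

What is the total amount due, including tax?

€544.54

Bike helmet €53.15: sporting goods, under €150.00 → 0% → €0.00
Greeting card €7.29: all other tangible goods → 3.5% → €0.26
Hard cider (6-pack) €10.07: alcohol → 7.5% → €0.76
Tennis racket €98.90: sporting goods, under €150.00 → 0% → €0.00
Camping tent (2-person) €297.27: sporting goods, €150.00 or more → 10% → €29.73
Stainless water bottle €37.30: all other tangible goods → 3.5% → €1.31
Dish soap €8.21: all other tangible goods → 3.5% → €0.29
Subtotal = €512.19; tax = €32.35; total due = €544.54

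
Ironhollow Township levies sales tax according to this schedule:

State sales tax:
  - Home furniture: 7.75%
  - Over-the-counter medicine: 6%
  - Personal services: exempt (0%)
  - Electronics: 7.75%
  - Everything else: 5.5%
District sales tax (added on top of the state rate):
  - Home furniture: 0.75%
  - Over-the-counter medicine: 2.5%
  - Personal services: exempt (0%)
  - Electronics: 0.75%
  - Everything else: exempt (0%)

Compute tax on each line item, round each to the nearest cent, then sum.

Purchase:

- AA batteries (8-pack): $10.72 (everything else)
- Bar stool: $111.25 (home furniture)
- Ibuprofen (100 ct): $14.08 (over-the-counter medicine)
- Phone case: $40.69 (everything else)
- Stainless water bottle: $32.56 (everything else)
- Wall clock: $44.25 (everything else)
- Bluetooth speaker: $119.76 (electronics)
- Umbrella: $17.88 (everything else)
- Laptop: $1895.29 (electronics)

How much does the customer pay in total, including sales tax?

$2476.45

AA batteries (8-pack) $10.72: everything else → 5.5% + 0% district = 5.5% → $0.59
Bar stool $111.25: home furniture → 7.75% + 0.75% district = 8.5% → $9.46
Ibuprofen (100 ct) $14.08: over-the-counter medicine → 6% + 2.5% district = 8.5% → $1.20
Phone case $40.69: everything else → 5.5% + 0% district = 5.5% → $2.24
Stainless water bottle $32.56: everything else → 5.5% + 0% district = 5.5% → $1.79
Wall clock $44.25: everything else → 5.5% + 0% district = 5.5% → $2.43
Bluetooth speaker $119.76: electronics → 7.75% + 0.75% district = 8.5% → $10.18
Umbrella $17.88: everything else → 5.5% + 0% district = 5.5% → $0.98
Laptop $1895.29: electronics → 7.75% + 0.75% district = 8.5% → $161.10
Subtotal = $2286.48; tax = $189.97; total due = $2476.45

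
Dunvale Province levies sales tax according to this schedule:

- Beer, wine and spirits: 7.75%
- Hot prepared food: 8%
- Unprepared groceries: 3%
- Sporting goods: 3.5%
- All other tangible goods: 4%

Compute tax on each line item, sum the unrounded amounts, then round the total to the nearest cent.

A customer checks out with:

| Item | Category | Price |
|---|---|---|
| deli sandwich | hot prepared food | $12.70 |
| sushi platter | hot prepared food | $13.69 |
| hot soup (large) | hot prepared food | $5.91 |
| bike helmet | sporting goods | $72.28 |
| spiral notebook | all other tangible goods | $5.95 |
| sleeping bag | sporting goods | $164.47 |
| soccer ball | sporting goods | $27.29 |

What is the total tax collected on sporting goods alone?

Bike helmet $72.28: sporting goods → 3.5% → $2.5298
Sleeping bag $164.47: sporting goods → 3.5% → $5.75645
Soccer ball $27.29: sporting goods → 3.5% → $0.95515
Tax on sporting goods: unrounded sum = $9.2414 → $9.24

$9.24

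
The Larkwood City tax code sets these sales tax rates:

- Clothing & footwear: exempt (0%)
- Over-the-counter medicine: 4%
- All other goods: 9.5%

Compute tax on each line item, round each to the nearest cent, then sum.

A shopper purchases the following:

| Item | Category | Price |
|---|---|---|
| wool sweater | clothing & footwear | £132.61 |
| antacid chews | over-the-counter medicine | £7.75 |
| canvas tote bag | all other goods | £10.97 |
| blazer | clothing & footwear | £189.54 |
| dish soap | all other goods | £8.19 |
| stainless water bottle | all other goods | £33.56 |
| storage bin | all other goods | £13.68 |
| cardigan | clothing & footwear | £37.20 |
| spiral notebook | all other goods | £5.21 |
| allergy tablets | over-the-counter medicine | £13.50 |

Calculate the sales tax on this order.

£7.65

Wool sweater £132.61: clothing & footwear → 0% → £0.00
Antacid chews £7.75: over-the-counter medicine → 4% → £0.31
Canvas tote bag £10.97: all other goods → 9.5% → £1.04
Blazer £189.54: clothing & footwear → 0% → £0.00
Dish soap £8.19: all other goods → 9.5% → £0.78
Stainless water bottle £33.56: all other goods → 9.5% → £3.19
Storage bin £13.68: all other goods → 9.5% → £1.30
Cardigan £37.20: clothing & footwear → 0% → £0.00
Spiral notebook £5.21: all other goods → 9.5% → £0.49
Allergy tablets £13.50: over-the-counter medicine → 4% → £0.54
Total tax = £0.31 + £1.04 + £0.78 + £3.19 + £1.30 + £0.49 + £0.54 = £7.65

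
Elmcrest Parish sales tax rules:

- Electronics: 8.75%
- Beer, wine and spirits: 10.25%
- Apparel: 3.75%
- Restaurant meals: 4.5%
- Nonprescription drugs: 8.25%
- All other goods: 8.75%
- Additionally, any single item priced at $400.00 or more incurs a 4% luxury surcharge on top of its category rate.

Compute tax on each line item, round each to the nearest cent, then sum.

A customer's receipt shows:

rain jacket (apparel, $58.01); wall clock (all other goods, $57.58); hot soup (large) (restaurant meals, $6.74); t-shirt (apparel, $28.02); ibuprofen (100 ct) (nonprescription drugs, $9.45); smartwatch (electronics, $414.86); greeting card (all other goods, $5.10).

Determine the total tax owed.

Rain jacket $58.01: apparel → 3.75% → $2.18
Wall clock $57.58: all other goods → 8.75% → $5.04
Hot soup (large) $6.74: restaurant meals → 4.5% → $0.30
T-shirt $28.02: apparel → 3.75% → $1.05
Ibuprofen (100 ct) $9.45: nonprescription drugs → 8.25% → $0.78
Smartwatch $414.86: electronics → 8.75% + 4% surcharge = 12.75% → $52.89
Greeting card $5.10: all other goods → 8.75% → $0.45
Total tax = $2.18 + $5.04 + $0.30 + $1.05 + $0.78 + $52.89 + $0.45 = $62.69

$62.69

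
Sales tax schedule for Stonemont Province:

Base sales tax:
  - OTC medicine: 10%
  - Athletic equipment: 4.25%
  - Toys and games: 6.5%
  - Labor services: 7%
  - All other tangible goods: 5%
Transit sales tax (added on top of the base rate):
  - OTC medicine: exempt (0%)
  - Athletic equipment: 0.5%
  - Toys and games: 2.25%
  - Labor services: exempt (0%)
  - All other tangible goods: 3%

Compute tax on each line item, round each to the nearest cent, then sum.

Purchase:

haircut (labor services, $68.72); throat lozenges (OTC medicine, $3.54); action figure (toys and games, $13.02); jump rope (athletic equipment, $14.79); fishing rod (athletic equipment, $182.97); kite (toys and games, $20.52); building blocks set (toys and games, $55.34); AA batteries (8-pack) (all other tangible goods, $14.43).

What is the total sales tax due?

Haircut $68.72: labor services → 7% + 0% transit = 7% → $4.81
Throat lozenges $3.54: OTC medicine → 10% + 0% transit = 10% → $0.35
Action figure $13.02: toys and games → 6.5% + 2.25% transit = 8.75% → $1.14
Jump rope $14.79: athletic equipment → 4.25% + 0.5% transit = 4.75% → $0.70
Fishing rod $182.97: athletic equipment → 4.25% + 0.5% transit = 4.75% → $8.69
Kite $20.52: toys and games → 6.5% + 2.25% transit = 8.75% → $1.80
Building blocks set $55.34: toys and games → 6.5% + 2.25% transit = 8.75% → $4.84
AA batteries (8-pack) $14.43: all other tangible goods → 5% + 3% transit = 8% → $1.15
Total tax = $4.81 + $0.35 + $1.14 + $0.70 + $8.69 + $1.80 + $4.84 + $1.15 = $23.48

$23.48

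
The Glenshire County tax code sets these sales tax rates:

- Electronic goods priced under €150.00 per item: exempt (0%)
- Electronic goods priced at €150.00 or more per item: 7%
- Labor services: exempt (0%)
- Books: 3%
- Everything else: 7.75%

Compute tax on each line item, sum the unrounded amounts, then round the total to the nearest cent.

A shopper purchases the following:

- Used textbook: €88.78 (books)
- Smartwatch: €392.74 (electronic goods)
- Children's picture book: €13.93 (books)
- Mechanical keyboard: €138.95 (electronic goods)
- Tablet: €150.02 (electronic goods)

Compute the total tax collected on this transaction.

€41.07

Used textbook €88.78: books → 3% → €2.6634
Smartwatch €392.74: electronic goods, €150.00 or more → 7% → €27.4918
Children's picture book €13.93: books → 3% → €0.4179
Mechanical keyboard €138.95: electronic goods, under €150.00 → 0% → €0.00
Tablet €150.02: electronic goods, €150.00 or more → 7% → €10.5014
Unrounded tax sum = €41.0745 → €41.07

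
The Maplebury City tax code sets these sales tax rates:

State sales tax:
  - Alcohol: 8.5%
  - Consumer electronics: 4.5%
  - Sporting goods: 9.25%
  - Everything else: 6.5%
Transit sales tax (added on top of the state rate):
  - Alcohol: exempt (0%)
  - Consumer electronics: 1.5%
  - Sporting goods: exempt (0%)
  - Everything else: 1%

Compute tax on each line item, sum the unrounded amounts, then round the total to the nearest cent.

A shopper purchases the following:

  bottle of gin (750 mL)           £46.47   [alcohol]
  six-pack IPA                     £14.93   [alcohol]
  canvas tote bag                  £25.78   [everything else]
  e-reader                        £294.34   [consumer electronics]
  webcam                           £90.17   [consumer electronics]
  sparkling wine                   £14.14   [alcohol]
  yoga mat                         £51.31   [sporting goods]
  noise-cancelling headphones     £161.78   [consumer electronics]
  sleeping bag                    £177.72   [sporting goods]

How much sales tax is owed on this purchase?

£62.32

Bottle of gin (750 mL) £46.47: alcohol → 8.5% + 0% transit = 8.5% → £3.94995
Six-pack IPA £14.93: alcohol → 8.5% + 0% transit = 8.5% → £1.26905
Canvas tote bag £25.78: everything else → 6.5% + 1% transit = 7.5% → £1.9335
E-reader £294.34: consumer electronics → 4.5% + 1.5% transit = 6% → £17.6604
Webcam £90.17: consumer electronics → 4.5% + 1.5% transit = 6% → £5.4102
Sparkling wine £14.14: alcohol → 8.5% + 0% transit = 8.5% → £1.2019
Yoga mat £51.31: sporting goods → 9.25% + 0% transit = 9.25% → £4.746175
Noise-cancelling headphones £161.78: consumer electronics → 4.5% + 1.5% transit = 6% → £9.7068
Sleeping bag £177.72: sporting goods → 9.25% + 0% transit = 9.25% → £16.4391
Unrounded tax sum = £62.317075 → £62.32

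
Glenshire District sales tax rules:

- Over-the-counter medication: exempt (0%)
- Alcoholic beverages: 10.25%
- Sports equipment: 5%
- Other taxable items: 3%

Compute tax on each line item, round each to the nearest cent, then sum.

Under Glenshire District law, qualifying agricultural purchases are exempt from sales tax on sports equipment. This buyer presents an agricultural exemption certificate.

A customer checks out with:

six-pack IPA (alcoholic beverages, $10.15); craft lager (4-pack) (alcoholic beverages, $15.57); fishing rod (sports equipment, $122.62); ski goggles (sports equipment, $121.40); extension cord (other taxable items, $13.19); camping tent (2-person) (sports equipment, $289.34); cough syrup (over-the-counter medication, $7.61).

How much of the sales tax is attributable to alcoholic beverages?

Six-pack IPA $10.15: alcoholic beverages → 10.25% → $1.04
Craft lager (4-pack) $15.57: alcoholic beverages → 10.25% → $1.60
Tax on alcoholic beverages = $1.04 + $1.60 = $2.64

$2.64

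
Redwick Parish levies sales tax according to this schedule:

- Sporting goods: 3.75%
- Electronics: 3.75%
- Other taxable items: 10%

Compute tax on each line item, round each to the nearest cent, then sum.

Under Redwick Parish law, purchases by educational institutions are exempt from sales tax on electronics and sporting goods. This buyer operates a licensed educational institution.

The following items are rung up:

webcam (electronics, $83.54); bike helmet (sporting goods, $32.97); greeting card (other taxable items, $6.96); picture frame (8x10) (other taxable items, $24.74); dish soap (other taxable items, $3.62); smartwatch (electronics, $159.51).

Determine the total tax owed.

Webcam $83.54: electronics, buyer-exempt → 0% → $0.00
Bike helmet $32.97: sporting goods, buyer-exempt → 0% → $0.00
Greeting card $6.96: other taxable items → 10% → $0.70
Picture frame (8x10) $24.74: other taxable items → 10% → $2.47
Dish soap $3.62: other taxable items → 10% → $0.36
Smartwatch $159.51: electronics, buyer-exempt → 0% → $0.00
Total tax = $0.70 + $2.47 + $0.36 = $3.53

$3.53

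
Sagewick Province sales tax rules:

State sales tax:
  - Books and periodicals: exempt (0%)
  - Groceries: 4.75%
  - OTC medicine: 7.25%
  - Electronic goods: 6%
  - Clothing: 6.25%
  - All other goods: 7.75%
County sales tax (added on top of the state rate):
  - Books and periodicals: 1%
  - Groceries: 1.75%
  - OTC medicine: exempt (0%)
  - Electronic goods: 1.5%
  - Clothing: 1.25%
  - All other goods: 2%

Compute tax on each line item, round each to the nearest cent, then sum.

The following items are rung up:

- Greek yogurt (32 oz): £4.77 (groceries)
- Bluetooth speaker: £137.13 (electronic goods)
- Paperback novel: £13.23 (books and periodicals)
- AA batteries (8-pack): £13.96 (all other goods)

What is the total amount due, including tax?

Greek yogurt (32 oz) £4.77: groceries → 4.75% + 1.75% county = 6.5% → £0.31
Bluetooth speaker £137.13: electronic goods → 6% + 1.5% county = 7.5% → £10.28
Paperback novel £13.23: books and periodicals → 0% + 1% county = 1% → £0.13
AA batteries (8-pack) £13.96: all other goods → 7.75% + 2% county = 9.75% → £1.36
Subtotal = £169.09; tax = £12.08; total due = £181.17

£181.17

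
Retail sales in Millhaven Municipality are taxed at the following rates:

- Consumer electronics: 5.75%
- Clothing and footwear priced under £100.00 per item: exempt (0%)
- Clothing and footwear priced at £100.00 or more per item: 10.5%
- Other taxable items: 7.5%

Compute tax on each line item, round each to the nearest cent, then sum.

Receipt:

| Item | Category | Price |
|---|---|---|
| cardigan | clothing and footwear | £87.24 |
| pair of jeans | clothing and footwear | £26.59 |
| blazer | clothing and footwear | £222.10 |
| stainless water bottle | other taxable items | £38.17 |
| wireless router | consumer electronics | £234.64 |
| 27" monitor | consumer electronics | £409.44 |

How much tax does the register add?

£63.21

Cardigan £87.24: clothing and footwear, under £100.00 → 0% → £0.00
Pair of jeans £26.59: clothing and footwear, under £100.00 → 0% → £0.00
Blazer £222.10: clothing and footwear, £100.00 or more → 10.5% → £23.32
Stainless water bottle £38.17: other taxable items → 7.5% → £2.86
Wireless router £234.64: consumer electronics → 5.75% → £13.49
27" monitor £409.44: consumer electronics → 5.75% → £23.54
Total tax = £23.32 + £2.86 + £13.49 + £23.54 = £63.21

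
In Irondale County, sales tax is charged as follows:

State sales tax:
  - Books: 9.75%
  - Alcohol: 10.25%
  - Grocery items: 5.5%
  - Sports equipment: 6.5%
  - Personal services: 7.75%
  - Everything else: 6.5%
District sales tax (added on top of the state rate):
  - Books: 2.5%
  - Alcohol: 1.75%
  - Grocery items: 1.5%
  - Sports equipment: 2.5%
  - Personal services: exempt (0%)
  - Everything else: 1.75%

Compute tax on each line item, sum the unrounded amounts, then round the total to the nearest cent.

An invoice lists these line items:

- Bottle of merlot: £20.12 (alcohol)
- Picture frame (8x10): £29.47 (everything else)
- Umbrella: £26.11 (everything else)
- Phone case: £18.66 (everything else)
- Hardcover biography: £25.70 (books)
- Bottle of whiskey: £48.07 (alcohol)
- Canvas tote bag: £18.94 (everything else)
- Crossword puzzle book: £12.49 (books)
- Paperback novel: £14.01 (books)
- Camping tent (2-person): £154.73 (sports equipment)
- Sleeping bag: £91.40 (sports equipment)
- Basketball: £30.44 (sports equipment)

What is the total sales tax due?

£47.16

Bottle of merlot £20.12: alcohol → 10.25% + 1.75% district = 12% → £2.4144
Picture frame (8x10) £29.47: everything else → 6.5% + 1.75% district = 8.25% → £2.431275
Umbrella £26.11: everything else → 6.5% + 1.75% district = 8.25% → £2.154075
Phone case £18.66: everything else → 6.5% + 1.75% district = 8.25% → £1.53945
Hardcover biography £25.70: books → 9.75% + 2.5% district = 12.25% → £3.14825
Bottle of whiskey £48.07: alcohol → 10.25% + 1.75% district = 12% → £5.7684
Canvas tote bag £18.94: everything else → 6.5% + 1.75% district = 8.25% → £1.56255
Crossword puzzle book £12.49: books → 9.75% + 2.5% district = 12.25% → £1.530025
Paperback novel £14.01: books → 9.75% + 2.5% district = 12.25% → £1.716225
Camping tent (2-person) £154.73: sports equipment → 6.5% + 2.5% district = 9% → £13.9257
Sleeping bag £91.40: sports equipment → 6.5% + 2.5% district = 9% → £8.226
Basketball £30.44: sports equipment → 6.5% + 2.5% district = 9% → £2.7396
Unrounded tax sum = £47.15595 → £47.16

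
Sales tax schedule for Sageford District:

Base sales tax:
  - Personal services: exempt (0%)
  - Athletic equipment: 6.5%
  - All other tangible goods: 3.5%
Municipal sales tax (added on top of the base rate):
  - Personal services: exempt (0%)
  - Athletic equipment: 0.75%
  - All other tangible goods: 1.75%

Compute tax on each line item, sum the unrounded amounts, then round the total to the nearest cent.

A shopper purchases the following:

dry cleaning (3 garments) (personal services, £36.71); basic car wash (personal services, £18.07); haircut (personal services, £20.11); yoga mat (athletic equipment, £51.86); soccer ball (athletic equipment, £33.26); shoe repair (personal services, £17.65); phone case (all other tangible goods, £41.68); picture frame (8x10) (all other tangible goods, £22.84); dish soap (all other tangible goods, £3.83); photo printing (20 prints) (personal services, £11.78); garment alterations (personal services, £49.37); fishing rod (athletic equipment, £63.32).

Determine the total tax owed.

£14.35

Dry cleaning (3 garments) £36.71: personal services → 0% + 0% municipal = 0% → £0.00
Basic car wash £18.07: personal services → 0% + 0% municipal = 0% → £0.00
Haircut £20.11: personal services → 0% + 0% municipal = 0% → £0.00
Yoga mat £51.86: athletic equipment → 6.5% + 0.75% municipal = 7.25% → £3.75985
Soccer ball £33.26: athletic equipment → 6.5% + 0.75% municipal = 7.25% → £2.41135
Shoe repair £17.65: personal services → 0% + 0% municipal = 0% → £0.00
Phone case £41.68: all other tangible goods → 3.5% + 1.75% municipal = 5.25% → £2.1882
Picture frame (8x10) £22.84: all other tangible goods → 3.5% + 1.75% municipal = 5.25% → £1.1991
Dish soap £3.83: all other tangible goods → 3.5% + 1.75% municipal = 5.25% → £0.201075
Photo printing (20 prints) £11.78: personal services → 0% + 0% municipal = 0% → £0.00
Garment alterations £49.37: personal services → 0% + 0% municipal = 0% → £0.00
Fishing rod £63.32: athletic equipment → 6.5% + 0.75% municipal = 7.25% → £4.5907
Unrounded tax sum = £14.350275 → £14.35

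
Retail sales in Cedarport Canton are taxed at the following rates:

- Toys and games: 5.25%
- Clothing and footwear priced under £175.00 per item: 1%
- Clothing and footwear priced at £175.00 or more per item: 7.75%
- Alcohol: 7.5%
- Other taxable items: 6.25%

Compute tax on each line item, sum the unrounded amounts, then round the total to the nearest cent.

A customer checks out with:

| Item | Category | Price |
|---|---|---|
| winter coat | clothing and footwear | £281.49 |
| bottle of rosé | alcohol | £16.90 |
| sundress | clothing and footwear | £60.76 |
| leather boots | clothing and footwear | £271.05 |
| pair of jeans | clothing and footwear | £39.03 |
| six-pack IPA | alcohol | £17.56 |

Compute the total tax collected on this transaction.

Winter coat £281.49: clothing and footwear, £175.00 or more → 7.75% → £21.815475
Bottle of rosé £16.90: alcohol → 7.5% → £1.2675
Sundress £60.76: clothing and footwear, under £175.00 → 1% → £0.6076
Leather boots £271.05: clothing and footwear, £175.00 or more → 7.75% → £21.006375
Pair of jeans £39.03: clothing and footwear, under £175.00 → 1% → £0.3903
Six-pack IPA £17.56: alcohol → 7.5% → £1.317
Unrounded tax sum = £46.40425 → £46.40

£46.40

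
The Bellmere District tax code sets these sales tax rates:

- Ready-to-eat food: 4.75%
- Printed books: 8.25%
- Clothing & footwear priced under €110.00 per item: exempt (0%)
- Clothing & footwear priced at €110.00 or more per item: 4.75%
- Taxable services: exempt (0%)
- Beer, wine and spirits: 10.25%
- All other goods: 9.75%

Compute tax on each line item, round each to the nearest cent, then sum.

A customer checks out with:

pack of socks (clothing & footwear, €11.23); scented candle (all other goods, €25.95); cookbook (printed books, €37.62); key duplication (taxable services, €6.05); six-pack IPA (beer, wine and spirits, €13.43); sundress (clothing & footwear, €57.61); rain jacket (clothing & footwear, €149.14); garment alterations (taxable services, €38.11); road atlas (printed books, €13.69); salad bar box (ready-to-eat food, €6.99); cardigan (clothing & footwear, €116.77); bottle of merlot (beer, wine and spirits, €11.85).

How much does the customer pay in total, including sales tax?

€510.75

Pack of socks €11.23: clothing & footwear, under €110.00 → 0% → €0.00
Scented candle €25.95: all other goods → 9.75% → €2.53
Cookbook €37.62: printed books → 8.25% → €3.10
Key duplication €6.05: taxable services → 0% → €0.00
Six-pack IPA €13.43: beer, wine and spirits → 10.25% → €1.38
Sundress €57.61: clothing & footwear, under €110.00 → 0% → €0.00
Rain jacket €149.14: clothing & footwear, €110.00 or more → 4.75% → €7.08
Garment alterations €38.11: taxable services → 0% → €0.00
Road atlas €13.69: printed books → 8.25% → €1.13
Salad bar box €6.99: ready-to-eat food → 4.75% → €0.33
Cardigan €116.77: clothing & footwear, €110.00 or more → 4.75% → €5.55
Bottle of merlot €11.85: beer, wine and spirits → 10.25% → €1.21
Subtotal = €488.44; tax = €22.31; total due = €510.75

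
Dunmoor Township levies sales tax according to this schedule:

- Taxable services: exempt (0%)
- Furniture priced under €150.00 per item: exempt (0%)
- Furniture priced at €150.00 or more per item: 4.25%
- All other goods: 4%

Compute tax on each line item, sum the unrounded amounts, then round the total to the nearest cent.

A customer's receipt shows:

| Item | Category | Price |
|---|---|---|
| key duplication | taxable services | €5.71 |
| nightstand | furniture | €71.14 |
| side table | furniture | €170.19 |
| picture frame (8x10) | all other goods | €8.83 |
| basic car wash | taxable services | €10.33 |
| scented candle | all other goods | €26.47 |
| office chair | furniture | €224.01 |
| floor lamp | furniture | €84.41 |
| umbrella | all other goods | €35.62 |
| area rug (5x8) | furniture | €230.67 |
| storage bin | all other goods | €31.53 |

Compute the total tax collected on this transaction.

€30.65

Key duplication €5.71: taxable services → 0% → €0.00
Nightstand €71.14: furniture, under €150.00 → 0% → €0.00
Side table €170.19: furniture, €150.00 or more → 4.25% → €7.233075
Picture frame (8x10) €8.83: all other goods → 4% → €0.3532
Basic car wash €10.33: taxable services → 0% → €0.00
Scented candle €26.47: all other goods → 4% → €1.0588
Office chair €224.01: furniture, €150.00 or more → 4.25% → €9.520425
Floor lamp €84.41: furniture, under €150.00 → 0% → €0.00
Umbrella €35.62: all other goods → 4% → €1.4248
Area rug (5x8) €230.67: furniture, €150.00 or more → 4.25% → €9.803475
Storage bin €31.53: all other goods → 4% → €1.2612
Unrounded tax sum = €30.654975 → €30.65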